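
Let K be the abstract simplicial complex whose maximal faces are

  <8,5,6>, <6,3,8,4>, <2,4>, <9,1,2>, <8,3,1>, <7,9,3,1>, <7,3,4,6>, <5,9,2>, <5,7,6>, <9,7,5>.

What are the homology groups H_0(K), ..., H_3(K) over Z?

H_0 = Z,  H_1 = Z,  H_2 = 0,  H_3 = 0.

Fix the vertex order 1 < 2 < 3 < 4 < 5 < 6 < 7 < 8 < 9 and write every simplex with vertices in increasing order. Then dim K = 3 and the simplices of K are:

  0-simplices (9): [1], [2], [3], [4], [5], [6], [7], [8], [9]
  1-simplices (23): [1,2], [1,3], [1,7], [1,8], [1,9], [2,4], [2,5], [2,9], [3,4], [3,6], [3,7], [3,8], [3,9], [4,6], [4,7], [4,8], [5,6], [5,7], [5,8], [5,9], [6,7], [6,8], [7,9]
  2-simplices (17): [1,2,9], [1,3,7], [1,3,8], [1,3,9], [1,7,9], [2,5,9], [3,4,6], [3,4,7], [3,4,8], [3,6,7], [3,6,8], [3,7,9], [4,6,7], [4,6,8], [5,6,7], [5,6,8], [5,7,9]
  3-simplices (3): [1,3,7,9], [3,4,6,7], [3,4,6,8]

so the chain groups are C_0 ≅ Z^9, C_1 ≅ Z^23, C_2 ≅ Z^17, C_3 ≅ Z^3.

Boundary ∂_1: C_1 → C_0 maps an edge to its endpoints' difference, ∂[p,q] = q − p.
The resulting 9×23 matrix has rank 8, and its Smith normal form has invariant factors (1,1,1,1,1,1,1,1).

Boundary ∂_2: C_2 → C_1 maps a triangle to the signed sum of its edges. For instance
  ∂[3,4,8] = [4,8] − [3,8] + [3,4],
  ∂[4,6,8] = [6,8] − [4,8] + [4,6].
As a 23×17 matrix over Z this has rank 14, with invariant factors (1,1,1,1,1,1,1,1,1,1,1,1,1,1).

The boundary map ∂_3: C_3 → C_2 sends each 3-simplex σ to the alternating sum Σ_i (−1)^i (σ with its i-th vertex removed). For instance
  ∂[3,4,6,8] = [4,6,8] − [3,6,8] + [3,4,8] − [3,4,6],
  ∂[3,4,6,7] = [4,6,7] − [3,6,7] + [3,4,7] − [3,4,6].
This gives a 17×3 integer matrix of rank 3; reducing to Smith normal form yields diagonal entries (1,1,1).

Reading off H_k = ker ∂_k / im ∂_{k+1}:

  H_0: rank C_0 − rank ∂_1 = 9 − 8 = 1, and the invariant factors of ∂_1 are all 1, so H_0 ≅ Z.
  H_1: rank ker ∂_1 − rank ∂_2 = (23 − 8) − 14 = 1, and the invariant factors of ∂_2 are all 1, so H_1 ≅ Z.
  H_2: rank ker ∂_2 − rank ∂_3 = (17 − 14) − 3 = 0, and the invariant factors of ∂_3 are all 1, so H_2 ≅ 0.
  H_3: rank ker ∂_3 − rank ∂_4 = (3 − 3) − 0 = 0, and there is no ∂_4, so H_3 ≅ 0.

As a check, the Euler characteristic is 9 − 23 + 17 − 3 = 0, which agrees with 1 − 1 + 0 − 0 = 0.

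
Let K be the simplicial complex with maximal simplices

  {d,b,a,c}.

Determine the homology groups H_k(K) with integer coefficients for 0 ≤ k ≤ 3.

H_0 ≅ Z,  H_1 = 0,  H_2 = 0,  H_3 = 0.

We work with the vertex ordering a < b < c < d. The simplices of K, each written with vertices in increasing order, are:

  0-simplices (4): a, b, c, d
  1-simplices (6): ab, ac, ad, bc, bd, cd
  2-simplices (4): abc, abd, acd, bcd
  3-simplices (1): abcd

so the chain groups are C_0 ≅ Z^4, C_1 ≅ Z^6, C_2 ≅ Z^4, C_3 ≅ Z^1.

Boundary ∂_1: C_1 → C_0 is given by ∂[p,q] = [q] − [p]. For instance
  ∂ab = b − a.
The 4×6 boundary matrix has rank 3 and Smith normal form diag(1,1,1).

The boundary map ∂_2: C_2 → C_1 acts by ∂[p,q,r] = [q,r] − [p,r] + [p,q]. For instance
  ∂acd = cd − ad + ac,
  ∂abd = bd − ad + ab.
The resulting 6×4 matrix has rank 3, and its Smith normal form has invariant factors (1,1,1).

The boundary map ∂_3: C_3 → C_2 sends each 3-simplex σ to the alternating sum Σ_i (−1)^i (σ with its i-th vertex removed). For instance
  ∂abcd = bcd − acd + abd − abc.
As a 4×1 matrix over Z this has rank 1, with invariant factors (1).

From H_k ≅ ker(∂_k) / im(∂_{k+1}) we obtain:

  H_0: rank C_0 − rank ∂_1 = 4 − 3 = 1, and the invariant factors of ∂_1 are all 1, so H_0 = Z.
  H_1: rank ker ∂_1 − rank ∂_2 = (6 − 3) − 3 = 0, and the invariant factors of ∂_2 are all 1, so H_1 = 0.
  H_2: rank ker ∂_2 − rank ∂_3 = (4 − 3) − 1 = 0, and the invariant factors of ∂_3 are all 1, so H_2 = 0.
  H_3: rank ker ∂_3 − rank ∂_4 = (1 − 1) − 0 = 0, and there is no ∂_4, so H_3 = 0.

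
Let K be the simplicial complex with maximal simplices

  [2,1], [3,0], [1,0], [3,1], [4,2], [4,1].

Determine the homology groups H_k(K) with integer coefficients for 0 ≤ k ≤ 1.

Take the total order 0 < 1 < 2 < 3 < 4 on the vertex set. Then K (dimension 1) consists of the simplices:

  0-simplices (5): [0], [1], [2], [3], [4]
  1-simplices (6): [0,1], [0,3], [1,2], [1,3], [1,4], [2,4]

Hence C_0 ≅ Z^5, C_1 ≅ Z^6.

The boundary map ∂_1: C_1 → C_0 sends each edge [p,q] (with p < q) to q − p.
As a 5×6 matrix over Z this has rank 4, with invariant factors (1,1,1,1).

Computing H_k = (kernel of ∂_k) / (image of ∂_{k+1}):

  H_0: rank C_0 − rank ∂_1 = 5 − 4 = 1, and the invariant factors of ∂_1 are all 1, so H_0 ≅ Z.
  H_1: rank ker ∂_1 − rank ∂_2 = (6 − 4) − 0 = 2, and there is no ∂_2, so H_1 ≅ Z^2.

As a check, the Euler characteristic is 5 − 6 = -1, which agrees with 1 − 2 = -1.

H_0 ≅ Z,  H_1 ≅ Z^2.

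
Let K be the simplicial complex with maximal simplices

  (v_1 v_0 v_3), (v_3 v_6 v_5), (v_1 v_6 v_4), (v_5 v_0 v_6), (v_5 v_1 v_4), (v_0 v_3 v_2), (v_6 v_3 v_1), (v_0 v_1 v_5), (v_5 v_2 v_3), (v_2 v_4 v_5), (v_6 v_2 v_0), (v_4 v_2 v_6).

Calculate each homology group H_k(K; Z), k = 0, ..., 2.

H_0 = Z,  H_1 = Z/2Z,  H_2 = 0.

Take the total order v_0 < v_1 < v_2 < v_3 < v_4 < v_5 < v_6 on the vertex set. Then K (dimension 2) consists of the simplices:

  0-simplices (7): [v_0], [v_1], [v_2], [v_3], [v_4], [v_5], [v_6]
  1-simplices (18): (18 of them)
  2-simplices (12): (12 of them)

Hence C_0 ≅ Z^7, C_1 ≅ Z^18, C_2 ≅ Z^12.

The boundary map ∂_1: C_1 → C_0 sends each edge [p,q] (with p < q) to q − p. For instance
  ∂[v_5,v_6] = [v_6] − [v_5].
As a 7×18 matrix over Z this has rank 6, with invariant factors (1,1,1,1,1,1).

∂_2: C_2 → C_1 acts by ∂[p,q,r] = [q,r] − [p,r] + [p,q]. For instance
  ∂[v_1,v_4,v_5] = [v_4,v_5] − [v_1,v_5] + [v_1,v_4],
  ∂[v_0,v_2,v_3] = [v_2,v_3] − [v_0,v_3] + [v_0,v_2].
The 18×12 boundary matrix has rank 12 and Smith normal form diag(1,1,1,1,1,1,1,1,1,1,1,2).

Computing H_k = (kernel of ∂_k) / (image of ∂_{k+1}):

  H_0: rank C_0 − rank ∂_1 = 7 − 6 = 1, and the invariant factors of ∂_1 are all 1, so H_0 ≅ Z.
  H_1: rank ker ∂_1 − rank ∂_2 = (18 − 6) − 12 = 0, and ∂_2 has invariant factor 2 > 1, so H_1 ≅ Z/2Z.
  H_2: rank ker ∂_2 − rank ∂_3 = (12 − 12) − 0 = 0, and there is no ∂_3, so H_2 ≅ 0.

As a check, the Euler characteristic is 7 − 18 + 12 = 1, which agrees with 1 − 0 + 0 = 1.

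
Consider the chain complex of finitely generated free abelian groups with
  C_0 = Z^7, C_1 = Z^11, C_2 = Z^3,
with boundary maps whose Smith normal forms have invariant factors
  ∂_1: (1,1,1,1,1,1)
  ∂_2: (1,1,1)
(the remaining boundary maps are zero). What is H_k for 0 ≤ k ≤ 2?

H_0: b_0 = 7 − 0 − 6 = 1; torsion from ∂_1 factors > 1: none. So H_0 ≅ Z.
H_1: b_1 = 11 − 6 − 3 = 2; torsion from ∂_2 factors > 1: none. So H_1 ≅ Z^2.
H_2: b_2 = 3 − 3 − 0 = 0; torsion from ∂_3 factors > 1: none. So H_2 ≅ 0.

H_0 ≅ Z,  H_1 ≅ Z^2,  H_2 = 0.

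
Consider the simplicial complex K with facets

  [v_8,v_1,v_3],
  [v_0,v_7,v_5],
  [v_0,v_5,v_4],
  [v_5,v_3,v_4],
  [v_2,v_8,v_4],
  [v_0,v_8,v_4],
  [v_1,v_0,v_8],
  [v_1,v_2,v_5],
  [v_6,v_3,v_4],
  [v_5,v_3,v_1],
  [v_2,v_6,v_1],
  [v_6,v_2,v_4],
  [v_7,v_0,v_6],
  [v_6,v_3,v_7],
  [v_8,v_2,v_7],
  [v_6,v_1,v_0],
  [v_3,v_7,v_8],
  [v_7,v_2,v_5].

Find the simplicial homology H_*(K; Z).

Order the vertices as v_0 < v_1 < v_2 < v_3 < v_4 < v_5 < v_6 < v_7 < v_8. Listing each simplex with vertices in this order, K has dimension 2 with simplices:

  0-simplices (9): [v_0], [v_1], [v_2], [v_3], [v_4], [v_5], [v_6], [v_7], [v_8]
  1-simplices (27): (27 of them)
  2-simplices (18): (18 of them)

Hence C_0 ≅ Z^9, C_1 ≅ Z^27, C_2 ≅ Z^18.

The boundary map ∂_1: C_1 → C_0 maps an edge to its endpoints' difference, ∂[p,q] = q − p. For instance
  ∂[v_3,v_5] = [v_5] − [v_3].
This gives a 9×27 integer matrix of rank 8; reducing to Smith normal form yields diagonal entries (1,1,1,1,1,1,1,1).

Boundary ∂_2: C_2 → C_1 acts by ∂[p,q,r] = [q,r] − [p,r] + [p,q]. For instance
  ∂[v_1,v_3,v_8] = [v_3,v_8] − [v_1,v_8] + [v_1,v_3],
  ∂[v_1,v_2,v_5] = [v_2,v_5] − [v_1,v_5] + [v_1,v_2].
This gives a 27×18 integer matrix of rank 17; reducing to Smith normal form yields diagonal entries (1,1,1,1,1,1,1,1,1,1,1,1,1,1,1,1,1).

Reading off H_k = ker ∂_k / im ∂_{k+1}:

  H_0: rank C_0 − rank ∂_1 = 9 − 8 = 1, and the invariant factors of ∂_1 are all 1, so H_0 ≅ Z.
  H_1: rank ker ∂_1 − rank ∂_2 = (27 − 8) − 17 = 2, and the invariant factors of ∂_2 are all 1, so H_1 ≅ Z^2.
  H_2: rank ker ∂_2 − rank ∂_3 = (18 − 17) − 0 = 1, and there is no ∂_3, so H_2 ≅ Z.

As a check, the Euler characteristic is 9 − 27 + 18 = 0, which agrees with 1 − 2 + 1 = 0.
(K is a triangulation of the torus T^2.)

H_0 ≅ Z,  H_1 ≅ Z^2,  H_2 ≅ Z.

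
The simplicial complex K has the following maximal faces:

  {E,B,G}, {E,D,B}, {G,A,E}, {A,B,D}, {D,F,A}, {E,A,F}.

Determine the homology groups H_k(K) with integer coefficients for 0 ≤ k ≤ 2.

H_0 ≅ Z,  H_1 ≅ Z,  H_2 = 0.

We work with the vertex ordering A < B < D < E < F < G. The simplices of K, each written with vertices in increasing order, are:

  0-simplices (6): A, B, D, E, F, G
  1-simplices (12): AB, AD, AE, AF, AG, BD, BE, BG, DE, DF, EF, EG
  2-simplices (6): ABD, ADF, AEF, AEG, BDE, BEG

Hence C_0 ≅ Z^6, C_1 ≅ Z^12, C_2 ≅ Z^6.

∂_1: C_1 → C_0 is given by ∂[p,q] = [q] − [p]. For instance
  ∂BD = D − B.
As a 6×12 matrix over Z this has rank 5, with invariant factors (1,1,1,1,1).

The boundary map ∂_2: C_2 → C_1 acts by ∂[p,q,r] = [q,r] − [p,r] + [p,q]. For instance
  ∂ABD = BD − AD + AB,
  ∂AEG = EG − AG + AE.
The resulting 12×6 matrix has rank 6, and its Smith normal form has invariant factors (1,1,1,1,1,1).

Reading off H_k = ker ∂_k / im ∂_{k+1}:

  H_0: rank C_0 − rank ∂_1 = 6 − 5 = 1, and the invariant factors of ∂_1 are all 1, so H_0 = Z.
  H_1: rank ker ∂_1 − rank ∂_2 = (12 − 5) − 6 = 1, and the invariant factors of ∂_2 are all 1, so H_1 = Z.
  H_2: rank ker ∂_2 − rank ∂_3 = (6 − 6) − 0 = 0, and there is no ∂_3, so H_2 = 0.

As a check, the Euler characteristic is 6 − 12 + 6 = 0, which agrees with 1 − 1 + 0 = 0.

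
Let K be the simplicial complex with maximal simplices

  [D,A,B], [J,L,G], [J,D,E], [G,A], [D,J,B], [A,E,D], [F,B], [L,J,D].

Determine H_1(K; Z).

Take the total order A < B < D < E < F < G < J < L on the vertex set. Then K (dimension 2) consists of the simplices:

  0-simplices (8): A, B, D, E, F, G, J, L
  1-simplices (14): AB, AD, AE, AG, BD, BF, BJ, DE, DJ, DL, EJ, GJ, GL, JL
  2-simplices (6): ABD, ADE, BDJ, DEJ, DJL, GJL

giving chain groups C_0 ≅ Z^8, C_1 ≅ Z^14, C_2 ≅ Z^6.

∂_1: C_1 → C_0 sends each edge [p,q] (with p < q) to q − p.
The 8×14 boundary matrix has rank 7 and Smith normal form diag(1,1,1,1,1,1,1).

∂_2: C_2 → C_1 maps a triangle to the signed sum of its edges. For instance
  ∂GJL = JL − GL + GJ,
  ∂ABD = BD − AD + AB.
This gives a 14×6 integer matrix of rank 6; reducing to Smith normal form yields diagonal entries (1,1,1,1,1,1).

Now H_k = ker ∂_k / im ∂_{k+1}, so:

  H_1: rank ker ∂_1 − rank ∂_2 = (14 − 7) − 6 = 1, and the invariant factors of ∂_2 are all 1, so H_1 ≅ Z.

H_1 = Z.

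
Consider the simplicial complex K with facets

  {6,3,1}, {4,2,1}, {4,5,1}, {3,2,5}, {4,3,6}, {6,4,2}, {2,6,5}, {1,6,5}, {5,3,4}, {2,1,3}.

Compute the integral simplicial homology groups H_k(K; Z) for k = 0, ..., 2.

K has 6 vertices, 15 edges, 10 triangles.
rank ∂_0 = 0, rank ∂_1 = 5 ⇒ b_0 = 6 − 0 − 5 = 1; all invariant factors of ∂_1 are 1 so no torsion. So H_0 = Z.
rank ∂_1 = 5, rank ∂_2 = 10 ⇒ b_1 = 15 − 5 − 10 = 0; ∂_2 has invariant factor(s) [2] giving torsion. So H_1 = Z/2Z.
rank ∂_2 = 10, rank ∂_3 = 0 ⇒ b_2 = 10 − 10 − 0 = 0. So H_2 = 0.

H_0 = Z,  H_1 = Z/2Z,  H_2 = 0.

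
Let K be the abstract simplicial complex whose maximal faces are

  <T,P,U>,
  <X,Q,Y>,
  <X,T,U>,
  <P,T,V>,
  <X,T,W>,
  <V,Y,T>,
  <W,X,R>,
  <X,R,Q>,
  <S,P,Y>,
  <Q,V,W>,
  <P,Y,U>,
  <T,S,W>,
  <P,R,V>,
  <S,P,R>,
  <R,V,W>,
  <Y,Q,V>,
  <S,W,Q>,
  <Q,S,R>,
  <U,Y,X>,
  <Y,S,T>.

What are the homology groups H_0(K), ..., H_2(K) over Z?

Fix the vertex order P < Q < R < S < T < U < V < W < X < Y and write every simplex with vertices in increasing order. Then dim K = 2 and the simplices of K are:

  0-simplices (10): P, Q, R, S, T, U, V, W, X, Y
  1-simplices (30): PR, PS, PT, PU, PV, PY, QR, QS, QV, QW, QX, QY, RS, RV, RW, RX, ST, SW, SY, TU, TV, TW, TX, TY, UX, UY, VW, VY, WX, XY
  2-simplices (20): PRS, PRV, PSY, PTU, PTV, PUY, QRS, QRX, QSW, QVW, QVY, QXY, RVW, RWX, STW, STY, TUX, TVY, TWX, UXY

so the chain groups are C_0 ≅ Z^10, C_1 ≅ Z^30, C_2 ≅ Z^20.

Boundary ∂_1: C_1 → C_0 sends each edge [p,q] (with p < q) to q − p. For instance
  ∂SW = W − S.
As a 10×30 matrix over Z this has rank 9, with invariant factors (1,1,1,1,1,1,1,1,1).

Boundary ∂_2: C_2 → C_1 sends each 2-simplex [p,q,r] to [q,r] − [p,r] + [p,q]. For instance
  ∂QRS = RS − QS + QR,
  ∂TWX = WX − TX + TW.
As a 30×20 matrix over Z this has rank 20, with invariant factors (1,1,1,1,1,1,1,1,1,1,1,1,1,1,1,1,1,1,1,2).

Computing H_k = (kernel of ∂_k) / (image of ∂_{k+1}):

  H_0: rank C_0 − rank ∂_1 = 10 − 9 = 1, and the invariant factors of ∂_1 are all 1, so H_0 = Z.
  H_1: rank ker ∂_1 − rank ∂_2 = (30 − 9) − 20 = 1, and ∂_2 has invariant factor 2 > 1, so H_1 = Z ⊕ Z/2.
  H_2: rank ker ∂_2 − rank ∂_3 = (20 − 20) − 0 = 0, and there is no ∂_3, so H_2 = 0.

As a check, the Euler characteristic is 10 − 30 + 20 = 0, which agrees with 1 − 1 + 0 = 0.

H_0 ≅ Z,  H_1 ≅ Z ⊕ Z/2,  H_2 = 0.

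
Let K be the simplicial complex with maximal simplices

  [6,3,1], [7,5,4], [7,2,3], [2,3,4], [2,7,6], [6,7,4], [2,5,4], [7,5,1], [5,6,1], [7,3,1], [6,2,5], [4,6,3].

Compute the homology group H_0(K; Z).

K has 7 vertices, 18 edges, 12 triangles.
rank ∂_0 = 0, rank ∂_1 = 6 ⇒ b_0 = 7 − 0 − 6 = 1; all invariant factors of ∂_1 are 1 so no torsion. So H_0 ≅ Z.

H_0 ≅ Z.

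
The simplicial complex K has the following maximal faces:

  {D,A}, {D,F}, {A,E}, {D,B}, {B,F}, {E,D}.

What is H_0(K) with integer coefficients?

K has 5 vertices, 6 edges.
rank ∂_0 = 0, rank ∂_1 = 4 ⇒ b_0 = 5 − 0 − 4 = 1; all invariant factors of ∂_1 are 1 so no torsion. So H_0 ≅ Z.

H_0 = Z.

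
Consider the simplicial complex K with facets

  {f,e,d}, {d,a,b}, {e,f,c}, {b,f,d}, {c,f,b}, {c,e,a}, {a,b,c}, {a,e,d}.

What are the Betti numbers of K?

We work with the vertex ordering a < b < c < d < e < f. The simplices of K, each written with vertices in increasing order, are:

  0-simplices (6): a, b, c, d, e, f
  1-simplices (12): ab, ac, ad, ae, bc, bd, bf, ce, cf, de, df, ef
  2-simplices (8): abc, abd, ace, ade, bcf, bdf, cef, def

so the chain groups are C_0 ≅ Z^6, C_1 ≅ Z^12, C_2 ≅ Z^8.

∂_1: C_1 → C_0 sends each edge [p,q] (with p < q) to q − p.
As a 6×12 matrix over Z this has rank 5, with invariant factors (1,1,1,1,1).

The boundary map ∂_2: C_2 → C_1 sends each 2-simplex [p,q,r] to [q,r] − [p,r] + [p,q]. For instance
  ∂cef = ef − cf + ce,
  ∂bcf = cf − bf + bc.
This gives a 12×8 integer matrix of rank 7; reducing to Smith normal form yields diagonal entries (1,1,1,1,1,1,1).

Reading off H_k = ker ∂_k / im ∂_{k+1}:

  H_0: rank C_0 − rank ∂_1 = 6 − 5 = 1, and the invariant factors of ∂_1 are all 1, so H_0 = Z.
  H_1: rank ker ∂_1 − rank ∂_2 = (12 − 5) − 7 = 0, and the invariant factors of ∂_2 are all 1, so H_1 = 0.
  H_2: rank ker ∂_2 − rank ∂_3 = (8 − 7) − 0 = 1, and there is no ∂_3, so H_2 = Z.

As a check, the Euler characteristic is 6 − 12 + 8 = 2, which agrees with 1 − 0 + 1 = 2.
(K is a triangulation of the 2-sphere S^2.)

Hence the Betti numbers are b_0 = 1, b_1 = 0, b_2 = 1.

b_0 = 1, b_1 = 0, b_2 = 1.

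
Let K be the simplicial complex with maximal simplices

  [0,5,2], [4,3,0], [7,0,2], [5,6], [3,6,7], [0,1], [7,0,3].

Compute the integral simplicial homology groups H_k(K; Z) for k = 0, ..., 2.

We work with the vertex ordering 0 < 1 < 2 < 3 < 4 < 5 < 6 < 7. The simplices of K, each written with vertices in increasing order, are:

  0-simplices (8): [0], [1], [2], [3], [4], [5], [6], [7]
  1-simplices (13): [0,1], [0,2], [0,3], [0,4], [0,5], [0,7], [2,5], [2,7], [3,4], [3,6], [3,7], [5,6], [6,7]
  2-simplices (5): [0,2,5], [0,2,7], [0,3,4], [0,3,7], [3,6,7]

so the chain groups are C_0 ≅ Z^8, C_1 ≅ Z^13, C_2 ≅ Z^5.

Boundary ∂_1: C_1 → C_0 maps an edge to its endpoints' difference, ∂[p,q] = q − p. For instance
  ∂[0,3] = [3] − [0].
The resulting 8×13 matrix has rank 7, and its Smith normal form has invariant factors (1,1,1,1,1,1,1).

The boundary map ∂_2: C_2 → C_1 maps a triangle to the signed sum of its edges. For instance
  ∂[0,2,7] = [2,7] − [0,7] + [0,2],
  ∂[0,2,5] = [2,5] − [0,5] + [0,2].
As a 13×5 matrix over Z this has rank 5, with invariant factors (1,1,1,1,1).

Reading off H_k = ker ∂_k / im ∂_{k+1}:

  H_0: rank C_0 − rank ∂_1 = 8 − 7 = 1, and the invariant factors of ∂_1 are all 1, so H_0 = Z.
  H_1: rank ker ∂_1 − rank ∂_2 = (13 − 7) − 5 = 1, and the invariant factors of ∂_2 are all 1, so H_1 = Z.
  H_2: rank ker ∂_2 − rank ∂_3 = (5 − 5) − 0 = 0, and there is no ∂_3, so H_2 = 0.

H_0 = Z,  H_1 = Z,  H_2 = 0.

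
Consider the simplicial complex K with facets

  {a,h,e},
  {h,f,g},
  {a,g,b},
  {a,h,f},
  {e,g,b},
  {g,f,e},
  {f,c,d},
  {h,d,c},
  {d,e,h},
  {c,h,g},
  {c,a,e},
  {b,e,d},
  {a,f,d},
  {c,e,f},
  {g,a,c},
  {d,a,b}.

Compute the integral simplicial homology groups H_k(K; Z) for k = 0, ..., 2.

Take the total order a < b < c < d < e < f < g < h on the vertex set. Then K (dimension 2) consists of the simplices:

  0-simplices (8): a, b, c, d, e, f, g, h
  1-simplices (24): ab, ac, ad, ae, af, ag, ah, bd, be, bg, cd, ce, cf, cg, ch, de, df, dh, ef, eg, eh, fg, fh, gh
  2-simplices (16): abd, abg, ace, acg, adf, aeh, afh, bde, beg, cdf, cdh, cef, cgh, deh, efg, fgh

so the chain groups are C_0 ≅ Z^8, C_1 ≅ Z^24, C_2 ≅ Z^16.

Boundary ∂_1: C_1 → C_0 is given by ∂[p,q] = [q] − [p]. For instance
  ∂ae = e − a.
The 8×24 boundary matrix has rank 7 and Smith normal form diag(1,1,1,1,1,1,1).

∂_2: C_2 → C_1 sends each 2-simplex [p,q,r] to [q,r] − [p,r] + [p,q]. For instance
  ∂deh = eh − dh + de,
  ∂cef = ef − cf + ce.
This gives a 24×16 integer matrix of rank 15; reducing to Smith normal form yields diagonal entries (1,1,1,1,1,1,1,1,1,1,1,1,1,1,1).

Now H_k = ker ∂_k / im ∂_{k+1}, so:

  H_0: rank C_0 − rank ∂_1 = 8 − 7 = 1, and the invariant factors of ∂_1 are all 1, so H_0 = Z.
  H_1: rank ker ∂_1 − rank ∂_2 = (24 − 7) − 15 = 2, and the invariant factors of ∂_2 are all 1, so H_1 = Z^2.
  H_2: rank ker ∂_2 − rank ∂_3 = (16 − 15) − 0 = 1, and there is no ∂_3, so H_2 = Z.

As a check, the Euler characteristic is 8 − 24 + 16 = 0, which agrees with 1 − 2 + 1 = 0.

H_0 = Z,  H_1 = Z^2,  H_2 = Z.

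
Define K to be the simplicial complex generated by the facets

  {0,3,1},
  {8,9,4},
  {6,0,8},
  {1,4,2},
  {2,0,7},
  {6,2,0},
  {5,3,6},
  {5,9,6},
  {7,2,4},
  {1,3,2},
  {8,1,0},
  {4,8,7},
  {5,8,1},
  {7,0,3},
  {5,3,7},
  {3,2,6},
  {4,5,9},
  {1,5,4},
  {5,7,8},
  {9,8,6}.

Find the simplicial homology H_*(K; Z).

H_0 = Z,  H_1 = Z ⊕ Z_2,  H_2 = 0.

K has 10 vertices, 30 edges, 20 triangles.
rank ∂_0 = 0, rank ∂_1 = 9 ⇒ b_0 = 10 − 0 − 9 = 1; all invariant factors of ∂_1 are 1 so no torsion. So H_0 = Z.
rank ∂_1 = 9, rank ∂_2 = 20 ⇒ b_1 = 30 − 9 − 20 = 1; ∂_2 has invariant factor(s) [2] giving torsion. So H_1 = Z ⊕ Z_2.
rank ∂_2 = 20, rank ∂_3 = 0 ⇒ b_2 = 20 − 20 − 0 = 0. So H_2 = 0.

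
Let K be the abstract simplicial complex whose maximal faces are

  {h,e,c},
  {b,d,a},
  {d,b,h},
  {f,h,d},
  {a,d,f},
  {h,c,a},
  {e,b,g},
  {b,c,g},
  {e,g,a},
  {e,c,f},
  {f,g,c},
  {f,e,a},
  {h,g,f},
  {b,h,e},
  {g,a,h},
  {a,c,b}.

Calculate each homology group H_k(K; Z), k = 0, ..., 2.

H_0 ≅ Z,  H_1 ≅ Z^2,  H_2 ≅ Z.

Order the vertices as a < b < c < d < e < f < g < h. Listing each simplex with vertices in this order, K has dimension 2 with simplices:

  0-simplices (8): a, b, c, d, e, f, g, h
  1-simplices (24): ab, ac, ad, ae, af, ag, ah, bc, bd, be, bg, bh, ce, cf, cg, ch, df, dh, ef, eg, eh, fg, fh, gh
  2-simplices (16): abc, abd, ach, adf, aef, aeg, agh, bcg, bdh, beg, beh, cef, ceh, cfg, dfh, fgh

Hence C_0 ≅ Z^8, C_1 ≅ Z^24, C_2 ≅ Z^16.

The boundary map ∂_1: C_1 → C_0 is given by ∂[p,q] = [q] − [p].
This gives a 8×24 integer matrix of rank 7; reducing to Smith normal form yields diagonal entries (1,1,1,1,1,1,1).

The boundary map ∂_2: C_2 → C_1 acts by ∂[p,q,r] = [q,r] − [p,r] + [p,q]. For instance
  ∂bdh = dh − bh + bd,
  ∂bcg = cg − bg + bc.
As a 24×16 matrix over Z this has rank 15, with invariant factors (1,1,1,1,1,1,1,1,1,1,1,1,1,1,1).

Now H_k = ker ∂_k / im ∂_{k+1}, so:

  H_0: rank C_0 − rank ∂_1 = 8 − 7 = 1, and the invariant factors of ∂_1 are all 1, so H_0 = Z.
  H_1: rank ker ∂_1 − rank ∂_2 = (24 − 7) − 15 = 2, and the invariant factors of ∂_2 are all 1, so H_1 = Z^2.
  H_2: rank ker ∂_2 − rank ∂_3 = (16 − 15) − 0 = 1, and there is no ∂_3, so H_2 = Z.

As a check, the Euler characteristic is 8 − 24 + 16 = 0, which agrees with 1 − 2 + 1 = 0.
(K is a triangulation of the torus T^2.)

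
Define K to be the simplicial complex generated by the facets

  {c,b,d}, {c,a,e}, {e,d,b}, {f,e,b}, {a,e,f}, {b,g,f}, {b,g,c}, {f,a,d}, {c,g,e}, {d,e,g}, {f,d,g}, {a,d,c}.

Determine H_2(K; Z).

H_2 = 0.

Order the vertices as a < b < c < d < e < f < g. Listing each simplex with vertices in this order, K has dimension 2 with simplices:

  0-simplices (7): a, b, c, d, e, f, g
  1-simplices (18): ac, ad, ae, af, bc, bd, be, bf, bg, cd, ce, cg, de, df, dg, ef, eg, fg
  2-simplices (12): acd, ace, adf, aef, bcd, bcg, bde, bef, bfg, ceg, deg, dfg

Hence C_0 ≅ Z^7, C_1 ≅ Z^18, C_2 ≅ Z^12.

The boundary map ∂_1: C_1 → C_0 sends each edge [p,q] (with p < q) to q − p. For instance
  ∂be = e − b.
The 7×18 boundary matrix has rank 6 and Smith normal form diag(1,1,1,1,1,1).

The boundary map ∂_2: C_2 → C_1 maps a triangle to the signed sum of its edges. For instance
  ∂acd = cd − ad + ac,
  ∂bcd = cd − bd + bc.
As a 18×12 matrix over Z this has rank 12, with invariant factors (1,1,1,1,1,1,1,1,1,1,1,2).

Reading off H_k = ker ∂_k / im ∂_{k+1}:

  H_2: rank ker ∂_2 − rank ∂_3 = (12 − 12) − 0 = 0, and there is no ∂_3, so H_2 = 0.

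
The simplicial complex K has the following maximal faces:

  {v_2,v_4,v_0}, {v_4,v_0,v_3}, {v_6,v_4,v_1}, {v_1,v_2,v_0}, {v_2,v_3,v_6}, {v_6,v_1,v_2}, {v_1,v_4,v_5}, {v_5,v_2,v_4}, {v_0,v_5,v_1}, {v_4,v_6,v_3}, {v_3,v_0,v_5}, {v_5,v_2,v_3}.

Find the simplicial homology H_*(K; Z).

Take the total order v_0 < v_1 < v_2 < v_3 < v_4 < v_5 < v_6 on the vertex set. Then K (dimension 2) consists of the simplices:

  0-simplices (7): [v_0], [v_1], [v_2], [v_3], [v_4], [v_5], [v_6]
  1-simplices (18): (18 of them)
  2-simplices (12): (12 of them)

so the chain groups are C_0 ≅ Z^7, C_1 ≅ Z^18, C_2 ≅ Z^12.

∂_1: C_1 → C_0 sends each edge [p,q] (with p < q) to q − p. For instance
  ∂[v_4,v_6] = [v_6] − [v_4].
As a 7×18 matrix over Z this has rank 6, with invariant factors (1,1,1,1,1,1).

∂_2: C_2 → C_1 sends each 2-simplex [p,q,r] to [q,r] − [p,r] + [p,q]. For instance
  ∂[v_0,v_1,v_2] = [v_1,v_2] − [v_0,v_2] + [v_0,v_1],
  ∂[v_2,v_4,v_5] = [v_4,v_5] − [v_2,v_5] + [v_2,v_4].
This gives a 18×12 integer matrix of rank 12; reducing to Smith normal form yields diagonal entries (1,1,1,1,1,1,1,1,1,1,1,2).

Reading off H_k = ker ∂_k / im ∂_{k+1}:

  H_0: rank C_0 − rank ∂_1 = 7 − 6 = 1, and the invariant factors of ∂_1 are all 1, so H_0 ≅ Z.
  H_1: rank ker ∂_1 − rank ∂_2 = (18 − 6) − 12 = 0, and ∂_2 has invariant factor 2 > 1, so H_1 ≅ Z/2.
  H_2: rank ker ∂_2 − rank ∂_3 = (12 − 12) − 0 = 0, and there is no ∂_3, so H_2 ≅ 0.

H_0 ≅ Z,  H_1 ≅ Z/2,  H_2 = 0.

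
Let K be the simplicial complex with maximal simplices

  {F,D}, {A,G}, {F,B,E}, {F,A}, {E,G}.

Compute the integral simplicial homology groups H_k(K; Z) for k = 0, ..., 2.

H_0 ≅ Z,  H_1 ≅ Z,  H_2 = 0.

Take the total order A < B < D < E < F < G on the vertex set. Then K (dimension 2) consists of the simplices:

  0-simplices (6): A, B, D, E, F, G
  1-simplices (7): AF, AG, BE, BF, DF, EF, EG
  2-simplices (1): BEF

Hence C_0 ≅ Z^6, C_1 ≅ Z^7, C_2 ≅ Z^1.

Boundary ∂_1: C_1 → C_0 is given by ∂[p,q] = [q] − [p].
As a 6×7 matrix over Z this has rank 5, with invariant factors (1,1,1,1,1).

∂_2: C_2 → C_1 maps a triangle to the signed sum of its edges. For instance
  ∂BEF = EF − BF + BE.
This gives a 7×1 integer matrix of rank 1; reducing to Smith normal form yields diagonal entries (1).

Computing H_k = (kernel of ∂_k) / (image of ∂_{k+1}):

  H_0: rank C_0 − rank ∂_1 = 6 − 5 = 1, and the invariant factors of ∂_1 are all 1, so H_0 = Z.
  H_1: rank ker ∂_1 − rank ∂_2 = (7 − 5) − 1 = 1, and the invariant factors of ∂_2 are all 1, so H_1 = Z.
  H_2: rank ker ∂_2 − rank ∂_3 = (1 − 1) − 0 = 0, and there is no ∂_3, so H_2 = 0.

As a check, the Euler characteristic is 6 − 7 + 1 = 0, which agrees with 1 − 1 + 0 = 0.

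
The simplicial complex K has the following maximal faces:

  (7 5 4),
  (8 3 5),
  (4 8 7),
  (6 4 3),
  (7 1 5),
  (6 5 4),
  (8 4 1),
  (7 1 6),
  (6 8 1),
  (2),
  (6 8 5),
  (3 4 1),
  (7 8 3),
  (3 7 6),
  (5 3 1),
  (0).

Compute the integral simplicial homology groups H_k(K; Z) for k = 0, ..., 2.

H_0 = Z^3,  H_1 = Z^2,  H_2 = Z.

We work with the vertex ordering 0 < 1 < 2 < 3 < 4 < 5 < 6 < 7 < 8. The simplices of K, each written with vertices in increasing order, are:

  0-simplices (9): [0], [1], [2], [3], [4], [5], [6], [7], [8]
  1-simplices (21): [1,3], [1,4], [1,5], [1,6], [1,7], [1,8], [3,4], [3,5], [3,6], [3,7], [3,8], [4,5], [4,6], [4,7], [4,8], [5,6], [5,7], [5,8], [6,7], [6,8], [7,8]
  2-simplices (14): [1,3,4], [1,3,5], [1,4,8], [1,5,7], [1,6,7], [1,6,8], [3,4,6], [3,5,8], [3,6,7], [3,7,8], [4,5,6], [4,5,7], [4,7,8], [5,6,8]

so the chain groups are C_0 ≅ Z^9, C_1 ≅ Z^21, C_2 ≅ Z^14.

The boundary map ∂_1: C_1 → C_0 maps an edge to its endpoints' difference, ∂[p,q] = q − p. For instance
  ∂[1,6] = [6] − [1].
The 9×21 boundary matrix has rank 6 and Smith normal form diag(1,1,1,1,1,1).

The boundary map ∂_2: C_2 → C_1 acts by ∂[p,q,r] = [q,r] − [p,r] + [p,q]. For instance
  ∂[4,5,7] = [5,7] − [4,7] + [4,5],
  ∂[1,6,8] = [6,8] − [1,8] + [1,6].
As a 21×14 matrix over Z this has rank 13, with invariant factors (1,1,1,1,1,1,1,1,1,1,1,1,1).

From H_k ≅ ker(∂_k) / im(∂_{k+1}) we obtain:

  H_0: rank C_0 − rank ∂_1 = 9 − 6 = 3, and the invariant factors of ∂_1 are all 1, so H_0 ≅ Z^3.
  H_1: rank ker ∂_1 − rank ∂_2 = (21 − 6) − 13 = 2, and the invariant factors of ∂_2 are all 1, so H_1 ≅ Z^2.
  H_2: rank ker ∂_2 − rank ∂_3 = (14 − 13) − 0 = 1, and there is no ∂_3, so H_2 ≅ Z.

(K is a triangulation of the disjoint union of a set of 2 points and the torus T^2.)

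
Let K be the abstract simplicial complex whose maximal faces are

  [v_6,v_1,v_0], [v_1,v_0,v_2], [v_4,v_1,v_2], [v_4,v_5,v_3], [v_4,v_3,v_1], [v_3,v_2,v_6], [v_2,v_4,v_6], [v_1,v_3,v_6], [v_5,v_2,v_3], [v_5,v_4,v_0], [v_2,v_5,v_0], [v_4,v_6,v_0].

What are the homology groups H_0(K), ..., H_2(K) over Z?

K has 7 vertices, 18 edges, 12 triangles.
rank ∂_0 = 0, rank ∂_1 = 6 ⇒ b_0 = 7 − 0 − 6 = 1; all invariant factors of ∂_1 are 1 so no torsion. So H_0 = Z.
rank ∂_1 = 6, rank ∂_2 = 12 ⇒ b_1 = 18 − 6 − 12 = 0; ∂_2 has invariant factor(s) [2] giving torsion. So H_1 = Z/2.
rank ∂_2 = 12, rank ∂_3 = 0 ⇒ b_2 = 12 − 12 − 0 = 0. So H_2 = 0.

H_0 = Z,  H_1 = Z/2,  H_2 = 0.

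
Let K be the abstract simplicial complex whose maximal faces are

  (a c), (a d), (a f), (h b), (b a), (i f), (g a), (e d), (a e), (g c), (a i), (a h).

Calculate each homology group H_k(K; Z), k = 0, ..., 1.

Fix the vertex order a < b < c < d < e < f < g < h < i and write every simplex with vertices in increasing order. Then dim K = 1 and the simplices of K are:

  0-simplices (9): a, b, c, d, e, f, g, h, i
  1-simplices (12): ab, ac, ad, ae, af, ag, ah, ai, bh, cg, de, fi

so the chain groups are C_0 ≅ Z^9, C_1 ≅ Z^12.

∂_1: C_1 → C_0 is given by ∂[p,q] = [q] − [p]. For instance
  ∂de = e − d.
The resulting 9×12 matrix has rank 8, and its Smith normal form has invariant factors (1,1,1,1,1,1,1,1).

Now H_k = ker ∂_k / im ∂_{k+1}, so:

  H_0: rank C_0 − rank ∂_1 = 9 − 8 = 1, and the invariant factors of ∂_1 are all 1, so H_0 ≅ Z.
  H_1: rank ker ∂_1 − rank ∂_2 = (12 − 8) − 0 = 4, and there is no ∂_2, so H_1 ≅ Z^4.

(K is a triangulation of a wedge of 4 circles.)

H_0 = Z,  H_1 = Z^4.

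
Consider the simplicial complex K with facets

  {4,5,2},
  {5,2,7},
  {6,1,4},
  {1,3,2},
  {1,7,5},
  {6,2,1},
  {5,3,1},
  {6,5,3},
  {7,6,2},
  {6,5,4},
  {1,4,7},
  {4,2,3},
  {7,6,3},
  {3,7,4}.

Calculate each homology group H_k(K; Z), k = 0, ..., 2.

H_0 = Z,  H_1 = Z^2,  H_2 = Z.

Take the total order 1 < 2 < 3 < 4 < 5 < 6 < 7 on the vertex set. Then K (dimension 2) consists of the simplices:

  0-simplices (7): [1], [2], [3], [4], [5], [6], [7]
  1-simplices (21): [1,2], [1,3], [1,4], [1,5], [1,6], [1,7], [2,3], [2,4], [2,5], [2,6], [2,7], [3,4], [3,5], [3,6], [3,7], [4,5], [4,6], [4,7], [5,6], [5,7], [6,7]
  2-simplices (14): [1,2,3], [1,2,6], [1,3,5], [1,4,6], [1,4,7], [1,5,7], [2,3,4], [2,4,5], [2,5,7], [2,6,7], [3,4,7], [3,5,6], [3,6,7], [4,5,6]

giving chain groups C_0 ≅ Z^7, C_1 ≅ Z^21, C_2 ≅ Z^14.

The boundary map ∂_1: C_1 → C_0 maps an edge to its endpoints' difference, ∂[p,q] = q − p.
The 7×21 boundary matrix has rank 6 and Smith normal form diag(1,1,1,1,1,1).

∂_2: C_2 → C_1 maps a triangle to the signed sum of its edges. For instance
  ∂[3,5,6] = [5,6] − [3,6] + [3,5],
  ∂[2,6,7] = [6,7] − [2,7] + [2,6].
This gives a 21×14 integer matrix of rank 13; reducing to Smith normal form yields diagonal entries (1,1,1,1,1,1,1,1,1,1,1,1,1).

From H_k ≅ ker(∂_k) / im(∂_{k+1}) we obtain:

  H_0: rank C_0 − rank ∂_1 = 7 − 6 = 1, and the invariant factors of ∂_1 are all 1, so H_0 ≅ Z.
  H_1: rank ker ∂_1 − rank ∂_2 = (21 − 6) − 13 = 2, and the invariant factors of ∂_2 are all 1, so H_1 ≅ Z^2.
  H_2: rank ker ∂_2 − rank ∂_3 = (14 − 13) − 0 = 1, and there is no ∂_3, so H_2 ≅ Z.

(K is a triangulation of the torus T^2.)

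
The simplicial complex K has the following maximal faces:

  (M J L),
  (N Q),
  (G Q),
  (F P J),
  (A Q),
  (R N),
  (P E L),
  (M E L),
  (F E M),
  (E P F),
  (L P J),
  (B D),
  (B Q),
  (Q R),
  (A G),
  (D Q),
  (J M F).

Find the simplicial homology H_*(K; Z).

K has 13 vertices, 21 edges, 8 triangles.
rank ∂_0 = 0, rank ∂_1 = 11 ⇒ b_0 = 13 − 0 − 11 = 2; all invariant factors of ∂_1 are 1 so no torsion. So H_0 ≅ Z^2.
rank ∂_1 = 11, rank ∂_2 = 7 ⇒ b_1 = 21 − 11 − 7 = 3; all invariant factors of ∂_2 are 1 so no torsion. So H_1 ≅ Z^3.
rank ∂_2 = 7, rank ∂_3 = 0 ⇒ b_2 = 8 − 7 − 0 = 1. So H_2 ≅ Z.

H_0 ≅ Z^2,  H_1 ≅ Z^3,  H_2 ≅ Z.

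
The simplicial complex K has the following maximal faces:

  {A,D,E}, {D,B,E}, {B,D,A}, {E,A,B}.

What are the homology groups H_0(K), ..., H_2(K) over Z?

Fix the vertex order A < B < D < E and write every simplex with vertices in increasing order. Then dim K = 2 and the simplices of K are:

  0-simplices (4): A, B, D, E
  1-simplices (6): AB, AD, AE, BD, BE, DE
  2-simplices (4): ABD, ABE, ADE, BDE

so the chain groups are C_0 ≅ Z^4, C_1 ≅ Z^6, C_2 ≅ Z^4.

∂_1: C_1 → C_0 maps an edge to its endpoints' difference, ∂[p,q] = q − p. For instance
  ∂AE = E − A.
The resulting 4×6 matrix has rank 3, and its Smith normal form has invariant factors (1,1,1).

Boundary ∂_2: C_2 → C_1 acts by ∂[p,q,r] = [q,r] − [p,r] + [p,q]. For instance
  ∂BDE = DE − BE + BD,
  ∂ABE = BE − AE + AB.
The resulting 6×4 matrix has rank 3, and its Smith normal form has invariant factors (1,1,1).

From H_k ≅ ker(∂_k) / im(∂_{k+1}) we obtain:

  H_0: rank C_0 − rank ∂_1 = 4 − 3 = 1, and the invariant factors of ∂_1 are all 1, so H_0 ≅ Z.
  H_1: rank ker ∂_1 − rank ∂_2 = (6 − 3) − 3 = 0, and the invariant factors of ∂_2 are all 1, so H_1 ≅ 0.
  H_2: rank ker ∂_2 − rank ∂_3 = (4 − 3) − 0 = 1, and there is no ∂_3, so H_2 ≅ Z.

(K is a triangulation of the 2-sphere S^2.)

H_0 = Z,  H_1 = 0,  H_2 = Z.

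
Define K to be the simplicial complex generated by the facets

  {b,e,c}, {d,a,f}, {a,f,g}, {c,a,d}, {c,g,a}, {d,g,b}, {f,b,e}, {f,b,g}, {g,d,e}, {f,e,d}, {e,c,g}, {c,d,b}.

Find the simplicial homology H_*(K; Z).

H_0 ≅ Z,  H_1 ≅ Z/2,  H_2 = 0.

We work with the vertex ordering a < b < c < d < e < f < g. The simplices of K, each written with vertices in increasing order, are:

  0-simplices (7): a, b, c, d, e, f, g
  1-simplices (18): ac, ad, af, ag, bc, bd, be, bf, bg, cd, ce, cg, de, df, dg, ef, eg, fg
  2-simplices (12): acd, acg, adf, afg, bcd, bce, bdg, bef, bfg, ceg, def, deg

so the chain groups are C_0 ≅ Z^7, C_1 ≅ Z^18, C_2 ≅ Z^12.

Boundary ∂_1: C_1 → C_0 maps an edge to its endpoints' difference, ∂[p,q] = q − p.
As a 7×18 matrix over Z this has rank 6, with invariant factors (1,1,1,1,1,1).

Boundary ∂_2: C_2 → C_1 acts by ∂[p,q,r] = [q,r] − [p,r] + [p,q]. For instance
  ∂ceg = eg − cg + ce,
  ∂def = ef − df + de.
The resulting 18×12 matrix has rank 12, and its Smith normal form has invariant factors (1,1,1,1,1,1,1,1,1,1,1,2).

From H_k ≅ ker(∂_k) / im(∂_{k+1}) we obtain:

  H_0: rank C_0 − rank ∂_1 = 7 − 6 = 1, and the invariant factors of ∂_1 are all 1, so H_0 ≅ Z.
  H_1: rank ker ∂_1 − rank ∂_2 = (18 − 6) − 12 = 0, and ∂_2 has invariant factor 2 > 1, so H_1 ≅ Z/2.
  H_2: rank ker ∂_2 − rank ∂_3 = (12 − 12) − 0 = 0, and there is no ∂_3, so H_2 ≅ 0.

As a check, the Euler characteristic is 7 − 18 + 12 = 1, which agrees with 1 − 0 + 0 = 1.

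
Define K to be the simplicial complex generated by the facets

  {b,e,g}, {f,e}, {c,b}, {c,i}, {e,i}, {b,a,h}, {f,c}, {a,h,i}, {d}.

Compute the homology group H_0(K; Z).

H_0 = Z^2.

Fix the vertex order a < b < c < d < e < f < g < h < i and write every simplex with vertices in increasing order. Then dim K = 2 and the simplices of K are:

  0-simplices (9): a, b, c, d, e, f, g, h, i
  1-simplices (13): ab, ah, ai, bc, be, bg, bh, cf, ci, ef, eg, ei, hi
  2-simplices (3): abh, ahi, beg

so the chain groups are C_0 ≅ Z^9, C_1 ≅ Z^13, C_2 ≅ Z^3.

Boundary ∂_1: C_1 → C_0 is given by ∂[p,q] = [q] − [p]. For instance
  ∂ah = h − a.
This gives a 9×13 integer matrix of rank 7; reducing to Smith normal form yields diagonal entries (1,1,1,1,1,1,1).

The boundary map ∂_2: C_2 → C_1 maps a triangle to the signed sum of its edges. For instance
  ∂beg = eg − bg + be,
  ∂abh = bh − ah + ab.
The resulting 13×3 matrix has rank 3, and its Smith normal form has invariant factors (1,1,1).

Now H_k = ker ∂_k / im ∂_{k+1}, so:

  H_0: rank C_0 − rank ∂_1 = 9 − 7 = 2, and the invariant factors of ∂_1 are all 1, so H_0 ≅ Z^2.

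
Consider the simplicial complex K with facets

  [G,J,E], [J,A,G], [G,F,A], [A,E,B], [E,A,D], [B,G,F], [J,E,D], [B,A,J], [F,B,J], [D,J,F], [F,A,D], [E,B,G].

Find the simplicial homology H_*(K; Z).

K has 7 vertices, 18 edges, 12 triangles.
rank ∂_0 = 0, rank ∂_1 = 6 ⇒ b_0 = 7 − 0 − 6 = 1; all invariant factors of ∂_1 are 1 so no torsion. So H_0 = Z.
rank ∂_1 = 6, rank ∂_2 = 12 ⇒ b_1 = 18 − 6 − 12 = 0; ∂_2 has invariant factor(s) [2] giving torsion. So H_1 = Z/2.
rank ∂_2 = 12, rank ∂_3 = 0 ⇒ b_2 = 12 − 12 − 0 = 0. So H_2 = 0.

H_0 ≅ Z,  H_1 ≅ Z/2,  H_2 = 0.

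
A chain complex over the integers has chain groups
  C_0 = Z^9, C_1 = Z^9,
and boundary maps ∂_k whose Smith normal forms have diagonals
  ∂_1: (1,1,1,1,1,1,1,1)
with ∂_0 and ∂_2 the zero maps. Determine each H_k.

H_0: b_0 = 9 − 0 − 8 = 1; torsion from ∂_1 factors > 1: none. So H_0 ≅ Z.
H_1: b_1 = 9 − 8 − 0 = 1; torsion from ∂_2 factors > 1: none. So H_1 ≅ Z.

H_0 ≅ Z,  H_1 ≅ Z.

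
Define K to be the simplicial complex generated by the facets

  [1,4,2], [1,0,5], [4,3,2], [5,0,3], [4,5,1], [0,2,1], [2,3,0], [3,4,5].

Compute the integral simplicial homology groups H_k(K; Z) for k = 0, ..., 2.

K has 6 vertices, 12 edges, 8 triangles.
rank ∂_0 = 0, rank ∂_1 = 5 ⇒ b_0 = 6 − 0 − 5 = 1; all invariant factors of ∂_1 are 1 so no torsion. So H_0 ≅ Z.
rank ∂_1 = 5, rank ∂_2 = 7 ⇒ b_1 = 12 − 5 − 7 = 0; all invariant factors of ∂_2 are 1 so no torsion. So H_1 ≅ 0.
rank ∂_2 = 7, rank ∂_3 = 0 ⇒ b_2 = 8 − 7 − 0 = 1. So H_2 ≅ Z.

H_0 = Z,  H_1 = 0,  H_2 = Z.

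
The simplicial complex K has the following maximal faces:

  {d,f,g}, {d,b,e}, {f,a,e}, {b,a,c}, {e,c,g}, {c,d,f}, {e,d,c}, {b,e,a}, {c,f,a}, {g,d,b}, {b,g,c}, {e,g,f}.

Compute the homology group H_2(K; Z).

H_2 = 0.

Fix the vertex order a < b < c < d < e < f < g and write every simplex with vertices in increasing order. Then dim K = 2 and the simplices of K are:

  0-simplices (7): a, b, c, d, e, f, g
  1-simplices (18): ab, ac, ae, af, bc, bd, be, bg, cd, ce, cf, cg, de, df, dg, ef, eg, fg
  2-simplices (12): abc, abe, acf, aef, bcg, bde, bdg, cde, cdf, ceg, dfg, efg

Hence C_0 ≅ Z^7, C_1 ≅ Z^18, C_2 ≅ Z^12.

∂_1: C_1 → C_0 sends each edge [p,q] (with p < q) to q − p. For instance
  ∂fg = g − f.
This gives a 7×18 integer matrix of rank 6; reducing to Smith normal form yields diagonal entries (1,1,1,1,1,1).

The boundary map ∂_2: C_2 → C_1 maps a triangle to the signed sum of its edges. For instance
  ∂aef = ef − af + ae,
  ∂bde = de − be + bd.
The resulting 18×12 matrix has rank 12, and its Smith normal form has invariant factors (1,1,1,1,1,1,1,1,1,1,1,2).

Now H_k = ker ∂_k / im ∂_{k+1}, so:

  H_2: rank ker ∂_2 − rank ∂_3 = (12 − 12) − 0 = 0, and there is no ∂_3, so H_2 ≅ 0.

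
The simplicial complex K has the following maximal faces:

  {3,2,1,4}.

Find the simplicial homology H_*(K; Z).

K has 4 vertices, 6 edges, 4 triangles, 1 3-simplex.
rank ∂_0 = 0, rank ∂_1 = 3 ⇒ b_0 = 4 − 0 − 3 = 1; all invariant factors of ∂_1 are 1 so no torsion. So H_0 ≅ Z.
rank ∂_1 = 3, rank ∂_2 = 3 ⇒ b_1 = 6 − 3 − 3 = 0; all invariant factors of ∂_2 are 1 so no torsion. So H_1 ≅ 0.
rank ∂_2 = 3, rank ∂_3 = 1 ⇒ b_2 = 4 − 3 − 1 = 0; all invariant factors of ∂_3 are 1 so no torsion. So H_2 ≅ 0.
rank ∂_3 = 1, rank ∂_4 = 0 ⇒ b_3 = 1 − 1 − 0 = 0. So H_3 ≅ 0.

H_0 ≅ Z,  H_1 = 0,  H_2 = 0,  H_3 = 0.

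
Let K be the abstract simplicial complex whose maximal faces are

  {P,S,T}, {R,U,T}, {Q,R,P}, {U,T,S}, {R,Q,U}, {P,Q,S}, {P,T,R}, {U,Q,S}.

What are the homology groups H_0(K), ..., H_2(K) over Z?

Order the vertices as P < Q < R < S < T < U. Listing each simplex with vertices in this order, K has dimension 2 with simplices:

  0-simplices (6): P, Q, R, S, T, U
  1-simplices (12): PQ, PR, PS, PT, QR, QS, QU, RT, RU, ST, SU, TU
  2-simplices (8): PQR, PQS, PRT, PST, QRU, QSU, RTU, STU

Hence C_0 ≅ Z^6, C_1 ≅ Z^12, C_2 ≅ Z^8.

Boundary ∂_1: C_1 → C_0 is given by ∂[p,q] = [q] − [p]. For instance
  ∂QS = S − Q.
As a 6×12 matrix over Z this has rank 5, with invariant factors (1,1,1,1,1).

∂_2: C_2 → C_1 maps a triangle to the signed sum of its edges. For instance
  ∂QRU = RU − QU + QR,
  ∂PST = ST − PT + PS.
This gives a 12×8 integer matrix of rank 7; reducing to Smith normal form yields diagonal entries (1,1,1,1,1,1,1).

Reading off H_k = ker ∂_k / im ∂_{k+1}:

  H_0: rank C_0 − rank ∂_1 = 6 − 5 = 1, and the invariant factors of ∂_1 are all 1, so H_0 ≅ Z.
  H_1: rank ker ∂_1 − rank ∂_2 = (12 − 5) − 7 = 0, and the invariant factors of ∂_2 are all 1, so H_1 ≅ 0.
  H_2: rank ker ∂_2 − rank ∂_3 = (8 − 7) − 0 = 1, and there is no ∂_3, so H_2 ≅ Z.

(K is a triangulation of the 2-sphere S^2.)

H_0 = Z,  H_1 = 0,  H_2 = Z.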